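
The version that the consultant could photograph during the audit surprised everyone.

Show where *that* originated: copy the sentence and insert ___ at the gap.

The version that the consultant could photograph ___ during the audit surprised everyone.

'that' functions as the direct object of 'photograph'. The gap is right after 'photograph'.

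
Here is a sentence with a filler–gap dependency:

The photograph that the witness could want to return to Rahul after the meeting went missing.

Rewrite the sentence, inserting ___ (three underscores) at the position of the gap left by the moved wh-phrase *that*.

'that' functions as the direct object of 'return'. The gap is right after 'return'.

The photograph that the witness could want to return ___ to Rahul after the meeting went missing.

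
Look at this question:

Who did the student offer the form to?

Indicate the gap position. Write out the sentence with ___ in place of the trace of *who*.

Pre-movement form: The student did offer the form to who.
The filler 'who' is interpreted as the object of the preposition 'to' (recipient of 'offer'). The gap is right after 'to'.

Who did the student offer the form to ___?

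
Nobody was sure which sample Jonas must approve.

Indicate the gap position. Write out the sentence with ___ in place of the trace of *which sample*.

Underlying clause: Jonas must approve which sample.
The filler 'which sample' is interpreted as the direct object of 'approve'. The gap is right after 'approve'.

Nobody was sure which sample Jonas must approve ___.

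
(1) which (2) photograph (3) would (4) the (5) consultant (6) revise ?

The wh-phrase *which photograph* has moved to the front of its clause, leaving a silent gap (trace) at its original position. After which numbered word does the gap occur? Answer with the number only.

In situ: The consultant would revise which photograph.
'which photograph' functions as the direct object of 'revise'. Fronting leaves a gap immediately after 'revise':
Which photograph would the consultant revise ___?
'revise' is word 6.

6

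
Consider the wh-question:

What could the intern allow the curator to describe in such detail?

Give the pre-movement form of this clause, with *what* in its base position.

The intern could allow the curator to describe what in such detail.

'what' functions as the direct object of 'describe'. Wh-movement fronts it, leaving a gap right after 'describe':
What could the intern allow the curator to describe ___ in such detail?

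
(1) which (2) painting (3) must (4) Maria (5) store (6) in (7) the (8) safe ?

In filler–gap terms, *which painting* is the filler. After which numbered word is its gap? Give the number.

Pre-movement form: Maria must store which painting in the safe.
'which painting' functions as the direct object of 'store'. Fronting leaves a gap immediately after 'store':
Which painting must Maria store ___ in the safe?
'store' is word 5.

5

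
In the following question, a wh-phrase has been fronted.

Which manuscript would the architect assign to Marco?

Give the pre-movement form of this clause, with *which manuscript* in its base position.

'which manuscript' functions as the direct object of 'assign'. Fronting leaves a gap immediately after 'assign':
Which manuscript would the architect assign ___ to Marco?

The architect would assign which manuscript to Marco.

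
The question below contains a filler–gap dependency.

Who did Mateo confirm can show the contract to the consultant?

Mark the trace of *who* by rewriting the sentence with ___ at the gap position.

In situ: Mateo did confirm who can show the contract to the consultant.
'who' functions as the subject of the clause embedded under 'confirm'. The gap is right after 'confirm'.

Who did Mateo confirm ___ can show the contract to the consultant?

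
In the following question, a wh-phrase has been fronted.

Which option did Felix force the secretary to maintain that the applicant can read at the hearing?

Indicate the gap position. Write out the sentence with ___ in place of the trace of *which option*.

Pre-movement form: Felix did force the secretary to maintain that the applicant can read which option at the hearing.
The filler 'which option' is interpreted as the direct object of 'read'. The gap is right after 'read'.

Which option did Felix force the secretary to maintain that the applicant can read ___ at the hearing?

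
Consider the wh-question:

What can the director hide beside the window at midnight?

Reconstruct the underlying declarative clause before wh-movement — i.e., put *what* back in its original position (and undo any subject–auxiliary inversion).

The director can hide what beside the window at midnight.

'what' is the direct object of 'hide'. Wh-movement fronts it, leaving a gap right after 'hide':
What can the director hide ___ beside the window at midnight?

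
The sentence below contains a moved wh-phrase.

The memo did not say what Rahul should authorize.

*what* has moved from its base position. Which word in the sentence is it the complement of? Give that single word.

authorize

Before movement: Rahul should authorize what.
The filler 'what' is interpreted as the direct object of 'authorize'. It moves to the left edge, and the trace sits right after 'authorize':
The memo did not say what Rahul should authorize ___.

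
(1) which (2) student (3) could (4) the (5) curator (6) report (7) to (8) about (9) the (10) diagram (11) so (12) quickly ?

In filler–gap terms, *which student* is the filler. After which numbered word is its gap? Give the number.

Pre-movement form: The curator could report to which student about the diagram so quickly.
The filler 'which student' is interpreted as the object of the preposition 'to'. It moves to the left edge, and the trace sits right after 'to':
Which student could the curator report to ___ about the diagram so quickly?
'to' is word 7.

7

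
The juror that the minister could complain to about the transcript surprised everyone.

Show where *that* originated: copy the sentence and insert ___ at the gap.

The filler 'that' is interpreted as the object of the preposition 'to'. The gap is right after 'to'.

The juror that the minister could complain to ___ about the transcript surprised everyone.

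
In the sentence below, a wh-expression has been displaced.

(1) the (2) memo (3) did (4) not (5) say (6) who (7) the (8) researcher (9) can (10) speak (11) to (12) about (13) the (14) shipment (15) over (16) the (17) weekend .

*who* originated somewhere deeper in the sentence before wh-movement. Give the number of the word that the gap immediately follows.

11

Underlying clause: The researcher can speak to who about the shipment over the weekend.
'who' is the object of the preposition 'to'. Fronting leaves a gap immediately after 'to':
The memo did not say who the researcher can speak to ___ about the shipment over the weekend.
'to' is word 11.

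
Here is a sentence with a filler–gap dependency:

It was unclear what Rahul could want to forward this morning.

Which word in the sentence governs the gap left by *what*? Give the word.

In situ: Rahul could want to forward what this morning.
The filler 'what' is interpreted as the direct object of 'forward'. It moves to the left edge, and the trace sits right after 'forward':
It was unclear what Rahul could want to forward ___ this morning.

forward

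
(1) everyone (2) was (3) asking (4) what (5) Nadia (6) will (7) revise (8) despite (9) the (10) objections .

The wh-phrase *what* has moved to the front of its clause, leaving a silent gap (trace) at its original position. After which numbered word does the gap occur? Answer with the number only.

In situ: Nadia will revise what despite the objections.
'what' is the direct object of 'revise'. Fronting leaves a gap immediately after 'revise':
Everyone was asking what Nadia will revise ___ despite the objections.
'revise' is word 7.

7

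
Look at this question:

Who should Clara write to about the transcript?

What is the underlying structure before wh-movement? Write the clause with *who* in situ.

Clara should write to who about the transcript.

'who' functions as the object of the preposition 'to'. Wh-movement fronts it, leaving a gap right after 'to':
Who should Clara write to ___ about the transcript?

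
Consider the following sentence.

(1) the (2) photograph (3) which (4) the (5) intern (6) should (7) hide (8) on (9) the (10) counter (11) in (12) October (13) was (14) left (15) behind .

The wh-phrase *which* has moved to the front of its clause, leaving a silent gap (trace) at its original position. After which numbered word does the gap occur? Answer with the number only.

7

'which' is the direct object of 'hide'. It moves to the left edge, and the trace sits right after 'hide':
The photograph which the intern should hide ___ on the counter in October was left behind.
'hide' is word 7.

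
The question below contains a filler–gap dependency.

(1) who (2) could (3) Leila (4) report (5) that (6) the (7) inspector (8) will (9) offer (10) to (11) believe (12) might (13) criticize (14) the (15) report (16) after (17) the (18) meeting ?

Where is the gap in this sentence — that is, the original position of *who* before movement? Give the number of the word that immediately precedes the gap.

Before movement: Leila could report that the inspector will offer to believe who might criticize the report after the meeting.
The filler 'who' is interpreted as the subject of the clause embedded under 'believe'. Wh-movement fronts it, leaving a gap right after 'believe':
Who could Leila report that the inspector will offer to believe ___ might criticize the report after the meeting?
'believe' is word 11.

11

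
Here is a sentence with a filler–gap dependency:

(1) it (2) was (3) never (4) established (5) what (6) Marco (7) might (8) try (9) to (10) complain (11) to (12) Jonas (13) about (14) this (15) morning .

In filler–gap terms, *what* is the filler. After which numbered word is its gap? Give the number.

13

Underlying clause: Marco might try to complain to Jonas about what this morning.
'what' is the object of the preposition 'about'. Wh-movement fronts it, leaving a gap right after 'about':
It was never established what Marco might try to complain to Jonas about ___ this morning.
'about' is word 13.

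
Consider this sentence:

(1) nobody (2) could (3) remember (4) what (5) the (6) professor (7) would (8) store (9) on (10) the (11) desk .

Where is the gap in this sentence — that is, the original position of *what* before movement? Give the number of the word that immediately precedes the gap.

8

Pre-movement form: The professor would store what on the desk.
'what' is the direct object of 'store'. Fronting leaves a gap immediately after 'store':
Nobody could remember what the professor would store ___ on the desk.
'store' is word 8.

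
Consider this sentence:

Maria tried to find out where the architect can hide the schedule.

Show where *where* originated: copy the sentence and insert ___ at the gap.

Maria tried to find out where the architect can hide the schedule ___.

In situ: The architect can hide the schedule where.
'where' functions as the locative complement of 'hide'. The gap is right after 'schedule'.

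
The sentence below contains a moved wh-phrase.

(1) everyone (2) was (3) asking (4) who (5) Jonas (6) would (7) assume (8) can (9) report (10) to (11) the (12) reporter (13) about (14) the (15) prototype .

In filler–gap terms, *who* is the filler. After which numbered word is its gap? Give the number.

7

Underlying clause: Jonas would assume who can report to the reporter about the prototype.
'who' is the subject of the clause embedded under 'assume'. Fronting leaves a gap immediately after 'assume':
Everyone was asking who Jonas would assume ___ can report to the reporter about the prototype.
'assume' is word 7.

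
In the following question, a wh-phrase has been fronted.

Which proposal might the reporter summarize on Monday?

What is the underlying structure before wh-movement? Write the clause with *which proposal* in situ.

The filler 'which proposal' is interpreted as the direct object of 'summarize'. It moves to the left edge, and the trace sits right after 'summarize':
Which proposal might the reporter summarize ___ on Monday?

The reporter might summarize which proposal on Monday.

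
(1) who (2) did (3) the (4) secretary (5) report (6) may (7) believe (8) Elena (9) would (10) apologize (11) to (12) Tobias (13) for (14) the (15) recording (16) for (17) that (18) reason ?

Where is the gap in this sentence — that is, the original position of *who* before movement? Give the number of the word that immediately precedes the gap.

Pre-movement form: The secretary did report who may believe Elena would apologize to Tobias for the recording for that reason.
The filler 'who' is interpreted as the subject of the clause embedded under 'report'. It moves to the left edge, and the trace sits right after 'report':
Who did the secretary report ___ may believe Elena would apologize to Tobias for the recording for that reason?
'report' is word 5.

5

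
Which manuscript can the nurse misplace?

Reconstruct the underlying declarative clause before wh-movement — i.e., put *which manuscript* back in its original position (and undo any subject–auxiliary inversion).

'which manuscript' is the direct object of 'misplace'. It moves to the left edge, and the trace sits right after 'misplace':
Which manuscript can the nurse misplace ___?

The nurse can misplace which manuscript.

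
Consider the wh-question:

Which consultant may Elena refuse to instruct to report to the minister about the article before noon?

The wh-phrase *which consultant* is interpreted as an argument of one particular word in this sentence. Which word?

instruct

Before movement: Elena may refuse to instruct which consultant to report to the minister about the article before noon.
The filler 'which consultant' is interpreted as the direct object of 'instruct'. Fronting leaves a gap immediately after 'instruct':
Which consultant may Elena refuse to instruct ___ to report to the minister about the article before noon?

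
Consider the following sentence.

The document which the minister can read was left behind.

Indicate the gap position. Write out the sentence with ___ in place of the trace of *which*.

The document which the minister can read ___ was left behind.

The filler 'which' is interpreted as the direct object of 'read'. The gap is right after 'read'.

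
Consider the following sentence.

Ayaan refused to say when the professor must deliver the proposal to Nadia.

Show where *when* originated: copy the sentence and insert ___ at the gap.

In situ: The professor must deliver the proposal to Nadia when.
The filler 'when' is interpreted as the temporal adjunct. The gap is right after 'Nadia'.

Ayaan refused to say when the professor must deliver the proposal to Nadia ___.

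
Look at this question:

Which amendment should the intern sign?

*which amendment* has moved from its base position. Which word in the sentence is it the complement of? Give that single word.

sign

Before movement: The intern should sign which amendment.
The filler 'which amendment' is interpreted as the direct object of 'sign'. It moves to the left edge, and the trace sits right after 'sign':
Which amendment should the intern sign ___?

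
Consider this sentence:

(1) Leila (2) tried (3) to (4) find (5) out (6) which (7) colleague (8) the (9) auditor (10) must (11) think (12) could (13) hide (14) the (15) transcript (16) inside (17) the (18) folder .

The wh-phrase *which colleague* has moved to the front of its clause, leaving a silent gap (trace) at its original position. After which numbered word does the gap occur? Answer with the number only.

11

Before movement: The auditor must think which colleague could hide the transcript inside the folder.
The filler 'which colleague' is interpreted as the subject of the clause embedded under 'think'. Wh-movement fronts it, leaving a gap right after 'think':
Leila tried to find out which colleague the auditor must think ___ could hide the transcript inside the folder.
'think' is word 11.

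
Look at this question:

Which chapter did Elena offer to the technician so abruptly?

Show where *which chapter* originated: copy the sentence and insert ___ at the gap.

Which chapter did Elena offer ___ to the technician so abruptly?

Pre-movement form: Elena did offer which chapter to the technician so abruptly.
'which chapter' functions as the direct object of 'offer'. The gap is right after 'offer'.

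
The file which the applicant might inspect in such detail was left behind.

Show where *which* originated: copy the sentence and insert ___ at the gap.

'which' functions as the direct object of 'inspect'. The gap is right after 'inspect'.

The file which the applicant might inspect ___ in such detail was left behind.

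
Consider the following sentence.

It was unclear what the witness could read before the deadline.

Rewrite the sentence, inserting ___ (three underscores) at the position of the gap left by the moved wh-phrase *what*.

It was unclear what the witness could read ___ before the deadline.

Underlying clause: The witness could read what before the deadline.
The filler 'what' is interpreted as the direct object of 'read'. The gap is right after 'read'.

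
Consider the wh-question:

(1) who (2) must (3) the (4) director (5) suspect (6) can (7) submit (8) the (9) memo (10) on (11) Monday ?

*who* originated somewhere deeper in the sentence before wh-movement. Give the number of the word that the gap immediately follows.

5

In situ: The director must suspect who can submit the memo on Monday.
The filler 'who' is interpreted as the subject of the clause embedded under 'suspect'. Wh-movement fronts it, leaving a gap right after 'suspect':
Who must the director suspect ___ can submit the memo on Monday?
'suspect' is word 5.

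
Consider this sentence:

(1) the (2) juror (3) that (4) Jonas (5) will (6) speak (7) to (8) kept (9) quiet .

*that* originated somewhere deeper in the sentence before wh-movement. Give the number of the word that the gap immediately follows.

7

'that' functions as the object of the preposition 'to'. It moves to the left edge, and the trace sits right after 'to':
The juror that Jonas will speak to ___ kept quiet.
'to' is word 7.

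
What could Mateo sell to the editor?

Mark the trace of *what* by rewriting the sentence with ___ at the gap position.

Pre-movement form: Mateo could sell what to the editor.
'what' is the direct object of 'sell'. The gap is right after 'sell'.

What could Mateo sell ___ to the editor?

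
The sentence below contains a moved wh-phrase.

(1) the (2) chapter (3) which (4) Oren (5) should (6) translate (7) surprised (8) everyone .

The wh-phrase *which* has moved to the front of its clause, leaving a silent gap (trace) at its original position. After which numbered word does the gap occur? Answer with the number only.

6

The filler 'which' is interpreted as the direct object of 'translate'. Fronting leaves a gap immediately after 'translate':
The chapter which Oren should translate ___ surprised everyone.
'translate' is word 6.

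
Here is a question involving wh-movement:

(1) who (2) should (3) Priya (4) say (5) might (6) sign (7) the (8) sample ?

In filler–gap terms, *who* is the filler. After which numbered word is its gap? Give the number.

In situ: Priya should say who might sign the sample.
'who' functions as the subject of the clause embedded under 'say'. Fronting leaves a gap immediately after 'say':
Who should Priya say ___ might sign the sample?
'say' is word 4.

4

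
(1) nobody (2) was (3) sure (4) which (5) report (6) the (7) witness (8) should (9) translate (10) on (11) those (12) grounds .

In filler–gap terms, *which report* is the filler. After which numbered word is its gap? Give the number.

Before movement: The witness should translate which report on those grounds.
The filler 'which report' is interpreted as the direct object of 'translate'. Fronting leaves a gap immediately after 'translate':
Nobody was sure which report the witness should translate ___ on those grounds.
'translate' is word 9.

9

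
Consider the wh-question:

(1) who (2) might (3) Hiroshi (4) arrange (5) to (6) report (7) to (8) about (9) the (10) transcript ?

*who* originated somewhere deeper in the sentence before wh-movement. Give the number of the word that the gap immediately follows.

7

Before movement: Hiroshi might arrange to report to who about the transcript.
'who' is the object of the preposition 'to'. Wh-movement fronts it, leaving a gap right after 'to':
Who might Hiroshi arrange to report to ___ about the transcript?
'to' is word 7.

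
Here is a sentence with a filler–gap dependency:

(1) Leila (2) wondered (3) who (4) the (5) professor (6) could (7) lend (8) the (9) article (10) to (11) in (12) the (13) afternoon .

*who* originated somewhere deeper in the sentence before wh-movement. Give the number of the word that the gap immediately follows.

10

In situ: The professor could lend the article to who in the afternoon.
The filler 'who' is interpreted as the object of the preposition 'to' (recipient of 'lend'). Fronting leaves a gap immediately after 'to':
Leila wondered who the professor could lend the article to ___ in the afternoon.
'to' is word 10.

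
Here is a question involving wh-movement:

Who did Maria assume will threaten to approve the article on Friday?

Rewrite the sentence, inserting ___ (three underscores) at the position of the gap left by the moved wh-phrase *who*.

Before movement: Maria did assume who will threaten to approve the article on Friday.
The filler 'who' is interpreted as the subject of the clause embedded under 'assume'. The gap is right after 'assume'.

Who did Maria assume ___ will threaten to approve the article on Friday?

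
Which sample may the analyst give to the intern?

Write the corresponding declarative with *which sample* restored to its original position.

The analyst may give which sample to the intern.

'which sample' is the direct object of 'give'. Fronting leaves a gap immediately after 'give':
Which sample may the analyst give ___ to the intern?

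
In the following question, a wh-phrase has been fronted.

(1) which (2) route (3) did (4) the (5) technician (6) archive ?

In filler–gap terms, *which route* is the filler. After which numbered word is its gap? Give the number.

6

Underlying clause: The technician did archive which route.
'which route' functions as the direct object of 'archive'. It moves to the left edge, and the trace sits right after 'archive':
Which route did the technician archive ___?
'archive' is word 6.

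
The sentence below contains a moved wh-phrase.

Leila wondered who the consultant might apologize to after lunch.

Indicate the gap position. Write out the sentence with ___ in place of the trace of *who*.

Leila wondered who the consultant might apologize to ___ after lunch.

Before movement: The consultant might apologize to who after lunch.
'who' functions as the object of the preposition 'to'. The gap is right after 'to'.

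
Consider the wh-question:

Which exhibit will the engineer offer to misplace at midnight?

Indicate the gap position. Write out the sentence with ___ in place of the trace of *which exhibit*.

Which exhibit will the engineer offer to misplace ___ at midnight?

In situ: The engineer will offer to misplace which exhibit at midnight.
The filler 'which exhibit' is interpreted as the direct object of 'misplace'. The gap is right after 'misplace'.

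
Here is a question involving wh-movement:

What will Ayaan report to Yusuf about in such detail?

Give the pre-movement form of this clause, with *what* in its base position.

Ayaan will report to Yusuf about what in such detail.

'what' is the object of the preposition 'about'. It moves to the left edge, and the trace sits right after 'about':
What will Ayaan report to Yusuf about ___ in such detail?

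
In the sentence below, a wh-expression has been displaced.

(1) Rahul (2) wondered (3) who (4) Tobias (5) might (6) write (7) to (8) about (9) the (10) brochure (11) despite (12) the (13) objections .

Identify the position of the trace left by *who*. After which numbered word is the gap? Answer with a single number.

Before movement: Tobias might write to who about the brochure despite the objections.
'who' is the object of the preposition 'to'. Fronting leaves a gap immediately after 'to':
Rahul wondered who Tobias might write to ___ about the brochure despite the objections.
'to' is word 7.

7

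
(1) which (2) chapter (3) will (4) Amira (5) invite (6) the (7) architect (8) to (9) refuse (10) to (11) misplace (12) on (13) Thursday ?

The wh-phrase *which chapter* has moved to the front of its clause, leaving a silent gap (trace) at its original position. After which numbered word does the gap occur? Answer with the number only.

11

In situ: Amira will invite the architect to refuse to misplace which chapter on Thursday.
The filler 'which chapter' is interpreted as the direct object of 'misplace'. It moves to the left edge, and the trace sits right after 'misplace':
Which chapter will Amira invite the architect to refuse to misplace ___ on Thursday?
'misplace' is word 11.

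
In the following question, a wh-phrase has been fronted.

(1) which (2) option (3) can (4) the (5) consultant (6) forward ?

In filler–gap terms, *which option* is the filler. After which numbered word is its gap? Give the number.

Underlying clause: The consultant can forward which option.
'which option' functions as the direct object of 'forward'. It moves to the left edge, and the trace sits right after 'forward':
Which option can the consultant forward ___?
'forward' is word 6.

6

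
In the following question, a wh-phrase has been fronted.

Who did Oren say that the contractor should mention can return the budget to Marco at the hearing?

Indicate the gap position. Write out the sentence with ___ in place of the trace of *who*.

Underlying clause: Oren did say that the contractor should mention who can return the budget to Marco at the hearing.
'who' functions as the subject of the clause embedded under 'mention'. The gap is right after 'mention'.

Who did Oren say that the contractor should mention ___ can return the budget to Marco at the hearing?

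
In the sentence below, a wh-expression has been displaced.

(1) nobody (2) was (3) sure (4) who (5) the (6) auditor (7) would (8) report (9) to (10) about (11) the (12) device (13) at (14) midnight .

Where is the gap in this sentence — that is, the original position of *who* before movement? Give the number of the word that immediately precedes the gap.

In situ: The auditor would report to who about the device at midnight.
'who' is the object of the preposition 'to'. It moves to the left edge, and the trace sits right after 'to':
Nobody was sure who the auditor would report to ___ about the device at midnight.
'to' is word 9.

9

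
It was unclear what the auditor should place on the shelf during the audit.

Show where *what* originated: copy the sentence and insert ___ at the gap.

In situ: The auditor should place what on the shelf during the audit.
The filler 'what' is interpreted as the direct object of 'place'. The gap is right after 'place'.

It was unclear what the auditor should place ___ on the shelf during the audit.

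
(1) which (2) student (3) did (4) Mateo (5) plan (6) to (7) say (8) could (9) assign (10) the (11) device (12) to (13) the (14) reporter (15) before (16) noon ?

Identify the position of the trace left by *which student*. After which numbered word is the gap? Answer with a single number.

Underlying clause: Mateo did plan to say which student could assign the device to the reporter before noon.
'which student' is the subject of the clause embedded under 'say'. It moves to the left edge, and the trace sits right after 'say':
Which student did Mateo plan to say ___ could assign the device to the reporter before noon?
'say' is word 7.

7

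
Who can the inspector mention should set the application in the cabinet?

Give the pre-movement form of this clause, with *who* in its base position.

The inspector can mention who should set the application in the cabinet.

'who' is the subject of the clause embedded under 'mention'. It moves to the left edge, and the trace sits right after 'mention':
Who can the inspector mention ___ should set the application in the cabinet?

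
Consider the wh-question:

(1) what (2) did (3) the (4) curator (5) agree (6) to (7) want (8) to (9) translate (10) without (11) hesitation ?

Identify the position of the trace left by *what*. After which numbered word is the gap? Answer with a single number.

9

In situ: The curator did agree to want to translate what without hesitation.
The filler 'what' is interpreted as the direct object of 'translate'. Fronting leaves a gap immediately after 'translate':
What did the curator agree to want to translate ___ without hesitation?
'translate' is word 9.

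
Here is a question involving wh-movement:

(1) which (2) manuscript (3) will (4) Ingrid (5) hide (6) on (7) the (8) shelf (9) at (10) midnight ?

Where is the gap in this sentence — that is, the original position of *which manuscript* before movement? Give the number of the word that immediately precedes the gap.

5

Pre-movement form: Ingrid will hide which manuscript on the shelf at midnight.
The filler 'which manuscript' is interpreted as the direct object of 'hide'. Wh-movement fronts it, leaving a gap right after 'hide':
Which manuscript will Ingrid hide ___ on the shelf at midnight?
'hide' is word 5.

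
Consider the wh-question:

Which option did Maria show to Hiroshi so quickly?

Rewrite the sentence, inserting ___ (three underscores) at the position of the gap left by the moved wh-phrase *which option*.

Underlying clause: Maria did show which option to Hiroshi so quickly.
'which option' functions as the direct object of 'show'. The gap is right after 'show'.

Which option did Maria show ___ to Hiroshi so quickly?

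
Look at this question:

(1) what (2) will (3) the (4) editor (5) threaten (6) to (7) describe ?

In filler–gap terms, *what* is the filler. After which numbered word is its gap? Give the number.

7

Before movement: The editor will threaten to describe what.
'what' is the direct object of 'describe'. Fronting leaves a gap immediately after 'describe':
What will the editor threaten to describe ___?
'describe' is word 7.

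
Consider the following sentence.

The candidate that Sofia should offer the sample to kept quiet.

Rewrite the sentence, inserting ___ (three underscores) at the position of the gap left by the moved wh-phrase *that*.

'that' functions as the object of the preposition 'to' (recipient of 'offer'). The gap is right after 'to'.

The candidate that Sofia should offer the sample to ___ kept quiet.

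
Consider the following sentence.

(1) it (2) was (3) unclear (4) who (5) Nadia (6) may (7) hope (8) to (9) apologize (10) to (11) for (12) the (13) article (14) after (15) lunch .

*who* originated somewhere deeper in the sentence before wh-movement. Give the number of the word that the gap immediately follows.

Underlying clause: Nadia may hope to apologize to who for the article after lunch.
'who' functions as the object of the preposition 'to'. It moves to the left edge, and the trace sits right after 'to':
It was unclear who Nadia may hope to apologize to ___ for the article after lunch.
'to' is word 10.

10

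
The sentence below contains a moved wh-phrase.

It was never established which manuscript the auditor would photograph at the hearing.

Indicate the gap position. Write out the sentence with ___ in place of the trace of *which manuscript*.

It was never established which manuscript the auditor would photograph ___ at the hearing.

Before movement: The auditor would photograph which manuscript at the hearing.
'which manuscript' is the direct object of 'photograph'. The gap is right after 'photograph'.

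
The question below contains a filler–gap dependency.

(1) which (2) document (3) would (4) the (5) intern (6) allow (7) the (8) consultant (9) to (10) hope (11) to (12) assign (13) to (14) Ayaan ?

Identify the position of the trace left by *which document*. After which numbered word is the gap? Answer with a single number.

12

Underlying clause: The intern would allow the consultant to hope to assign which document to Ayaan.
The filler 'which document' is interpreted as the direct object of 'assign'. It moves to the left edge, and the trace sits right after 'assign':
Which document would the intern allow the consultant to hope to assign ___ to Ayaan?
'assign' is word 12.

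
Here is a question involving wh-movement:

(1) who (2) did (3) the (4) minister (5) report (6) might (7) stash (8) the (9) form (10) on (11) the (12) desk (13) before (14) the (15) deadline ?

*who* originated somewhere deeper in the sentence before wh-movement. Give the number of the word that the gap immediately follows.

5

Before movement: The minister did report who might stash the form on the desk before the deadline.
'who' is the subject of the clause embedded under 'report'. It moves to the left edge, and the trace sits right after 'report':
Who did the minister report ___ might stash the form on the desk before the deadline?
'report' is word 5.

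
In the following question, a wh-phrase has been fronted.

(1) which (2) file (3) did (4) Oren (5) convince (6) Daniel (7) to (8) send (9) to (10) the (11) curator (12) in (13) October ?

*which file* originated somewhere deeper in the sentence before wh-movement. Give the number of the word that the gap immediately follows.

8

In situ: Oren did convince Daniel to send which file to the curator in October.
'which file' functions as the direct object of 'send'. Wh-movement fronts it, leaving a gap right after 'send':
Which file did Oren convince Daniel to send ___ to the curator in October?
'send' is word 8.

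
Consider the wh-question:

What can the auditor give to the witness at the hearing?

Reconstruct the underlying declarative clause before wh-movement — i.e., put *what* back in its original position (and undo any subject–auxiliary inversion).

The auditor can give what to the witness at the hearing.

The filler 'what' is interpreted as the direct object of 'give'. Wh-movement fronts it, leaving a gap right after 'give':
What can the auditor give ___ to the witness at the hearing?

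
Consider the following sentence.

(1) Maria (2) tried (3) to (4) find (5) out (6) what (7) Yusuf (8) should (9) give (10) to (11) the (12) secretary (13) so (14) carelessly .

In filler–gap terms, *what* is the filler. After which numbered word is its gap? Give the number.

9

Before movement: Yusuf should give what to the secretary so carelessly.
'what' is the direct object of 'give'. Wh-movement fronts it, leaving a gap right after 'give':
Maria tried to find out what Yusuf should give ___ to the secretary so carelessly.
'give' is word 9.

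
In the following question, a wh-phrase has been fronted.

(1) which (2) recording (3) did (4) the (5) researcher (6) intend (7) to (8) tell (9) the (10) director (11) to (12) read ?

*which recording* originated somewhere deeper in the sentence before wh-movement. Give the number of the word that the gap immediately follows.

12

Pre-movement form: The researcher did intend to tell the director to read which recording.
The filler 'which recording' is interpreted as the direct object of 'read'. Wh-movement fronts it, leaving a gap right after 'read':
Which recording did the researcher intend to tell the director to read ___?
'read' is word 12.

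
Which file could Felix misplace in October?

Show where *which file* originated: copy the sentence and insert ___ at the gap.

Which file could Felix misplace ___ in October?

Underlying clause: Felix could misplace which file in October.
'which file' functions as the direct object of 'misplace'. The gap is right after 'misplace'.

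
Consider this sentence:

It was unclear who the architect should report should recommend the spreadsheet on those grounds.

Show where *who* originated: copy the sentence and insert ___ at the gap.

In situ: The architect should report who should recommend the spreadsheet on those grounds.
'who' functions as the subject of the clause embedded under 'report'. The gap is right after 'report'.

It was unclear who the architect should report ___ should recommend the spreadsheet on those grounds.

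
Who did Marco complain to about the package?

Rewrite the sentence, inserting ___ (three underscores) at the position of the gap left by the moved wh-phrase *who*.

Pre-movement form: Marco did complain to who about the package.
'who' functions as the object of the preposition 'to'. The gap is right after 'to'.

Who did Marco complain to ___ about the package?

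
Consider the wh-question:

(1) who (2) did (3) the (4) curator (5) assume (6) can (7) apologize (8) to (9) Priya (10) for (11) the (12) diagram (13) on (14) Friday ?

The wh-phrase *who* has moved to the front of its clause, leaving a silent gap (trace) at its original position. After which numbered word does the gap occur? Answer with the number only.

Underlying clause: The curator did assume who can apologize to Priya for the diagram on Friday.
'who' is the subject of the clause embedded under 'assume'. Wh-movement fronts it, leaving a gap right after 'assume':
Who did the curator assume ___ can apologize to Priya for the diagram on Friday?
'assume' is word 5.

5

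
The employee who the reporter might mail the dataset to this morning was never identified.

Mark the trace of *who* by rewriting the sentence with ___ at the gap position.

The employee who the reporter might mail the dataset to ___ this morning was never identified.

'who' is the object of the preposition 'to' (recipient of 'mail'). The gap is right after 'to'.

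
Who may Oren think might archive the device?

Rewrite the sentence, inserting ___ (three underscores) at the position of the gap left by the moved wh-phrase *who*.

Who may Oren think ___ might archive the device?

In situ: Oren may think who might archive the device.
'who' functions as the subject of the clause embedded under 'think'. The gap is right after 'think'.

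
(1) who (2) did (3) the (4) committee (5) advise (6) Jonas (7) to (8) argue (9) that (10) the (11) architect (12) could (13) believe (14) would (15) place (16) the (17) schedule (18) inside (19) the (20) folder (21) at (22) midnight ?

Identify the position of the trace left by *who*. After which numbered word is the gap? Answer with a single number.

In situ: The committee did advise Jonas to argue that the architect could believe who would place the schedule inside the folder at midnight.
The filler 'who' is interpreted as the subject of the clause embedded under 'believe'. Fronting leaves a gap immediately after 'believe':
Who did the committee advise Jonas to argue that the architect could believe ___ would place the schedule inside the folder at midnight?
'believe' is word 13.

13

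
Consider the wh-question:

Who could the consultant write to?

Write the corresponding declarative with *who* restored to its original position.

The filler 'who' is interpreted as the object of the preposition 'to'. Wh-movement fronts it, leaving a gap right after 'to':
Who could the consultant write to ___?

The consultant could write to who.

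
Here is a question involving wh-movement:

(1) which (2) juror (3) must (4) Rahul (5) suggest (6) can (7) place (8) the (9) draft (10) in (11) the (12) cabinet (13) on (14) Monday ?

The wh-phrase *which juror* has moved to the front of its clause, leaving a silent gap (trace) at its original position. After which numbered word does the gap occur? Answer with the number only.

5

Underlying clause: Rahul must suggest which juror can place the draft in the cabinet on Monday.
'which juror' is the subject of the clause embedded under 'suggest'. Wh-movement fronts it, leaving a gap right after 'suggest':
Which juror must Rahul suggest ___ can place the draft in the cabinet on Monday?
'suggest' is word 5.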